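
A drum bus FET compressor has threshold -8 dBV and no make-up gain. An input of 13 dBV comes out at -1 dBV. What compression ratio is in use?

Input overshoot = 13 − (-8) = 21 dB; output overshoot = -1 − (-8) = 7 dB.
Ratio = 21 / 7 = 3.

3:1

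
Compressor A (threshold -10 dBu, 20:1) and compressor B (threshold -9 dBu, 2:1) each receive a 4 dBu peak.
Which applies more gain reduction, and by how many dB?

A, by 6.8 dB

A: overshoot 14 dB → output overshoot 0.7 dB → GR 13.3 dB.
B: overshoot 13 dB → output overshoot 6.5 dB → GR 6.5 dB.
A reduces 6.8 dB more.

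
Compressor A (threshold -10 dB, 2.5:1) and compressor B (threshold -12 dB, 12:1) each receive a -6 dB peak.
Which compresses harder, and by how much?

B, by 3.1 dB

A: 4 dB over, compressed to 1.6 dB over, so 2.4 dB of GR.
B: 6 dB over, compressed to 0.5 dB over, so 5.5 dB of GR.
B reduces 3.1 dB more.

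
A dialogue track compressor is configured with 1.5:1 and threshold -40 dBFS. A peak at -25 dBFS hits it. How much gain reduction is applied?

5 dB

-25 dBFS exceeds the threshold by 15 dB.
At 1.5:1, output sits 15/1.5 = 10 dB above threshold.
So the signal is attenuated by 15 − 10 = 5 dB.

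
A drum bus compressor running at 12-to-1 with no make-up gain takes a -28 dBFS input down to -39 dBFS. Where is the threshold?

-40 dBFS

Gain reduction = -28 − (-39) = 11 dB; output overshoot = GR / (R − 1) = 11 / 11 = 1 dB.
Threshold = output − output overshoot = -39 − 1 = -40 dBFS.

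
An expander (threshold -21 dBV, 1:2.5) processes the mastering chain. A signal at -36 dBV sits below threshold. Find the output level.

-58.5 dBV

The input is 15 dB below the -21 dBV threshold.
A 1:2.5 expander multiplies undershoot by 2.5: 15 × 2.5 = 37.5 dB below threshold.
Output = -21 − 37.5 = -58.5 dBV.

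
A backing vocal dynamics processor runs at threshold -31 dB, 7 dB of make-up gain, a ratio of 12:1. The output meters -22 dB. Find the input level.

-7 dB

Stripping the +7 dB make-up gives -29 dB at the gain stage.
The compressed level sits -29 − (-31) = 2 dB over threshold.
Before 12:1 compression the overshoot was 2 × 12 = 24 dB, so input = -31 + 24 = -7 dB.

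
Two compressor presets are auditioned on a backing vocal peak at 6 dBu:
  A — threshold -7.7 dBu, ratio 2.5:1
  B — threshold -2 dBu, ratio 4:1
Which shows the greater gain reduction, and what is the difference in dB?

A: overshoot 13.7 dB → output overshoot 5.48 dB → GR 8.22 dB.
B: overshoot 8 dB → output overshoot 2 dB → GR 6 dB.
Difference: 2.22 dB in favour of A.

A, by 2.22 dB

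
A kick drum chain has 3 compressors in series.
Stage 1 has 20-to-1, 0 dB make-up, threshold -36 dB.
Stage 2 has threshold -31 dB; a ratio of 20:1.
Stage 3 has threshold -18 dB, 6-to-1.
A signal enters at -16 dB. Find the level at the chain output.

-35 dB

Stage 1: overshoot 20 dB → 20/20 = 1 dB → -35 dB.
Stage 2: -35 dB is at or below the -31 dB threshold — no compression; output -35 dB.
Stage 3: below threshold (-35 ≤ -18); passes unchanged; output -35 dB.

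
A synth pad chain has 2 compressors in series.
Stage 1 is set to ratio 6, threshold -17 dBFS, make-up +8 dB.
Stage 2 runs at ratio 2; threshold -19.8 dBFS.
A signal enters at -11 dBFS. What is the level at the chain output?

Stage 1: overshoot 6 dB → 6/6 = 1 dB → -16 dBFS; +8 dB make-up → -8 dBFS.
Stage 2: -8 dBFS is 11.8 dB over -19.8 dBFS; at 2:1 that becomes 5.9 dB over, giving -13.9 dBFS.

-13.9 dBFS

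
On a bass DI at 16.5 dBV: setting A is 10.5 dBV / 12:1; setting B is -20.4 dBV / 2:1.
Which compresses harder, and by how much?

A: 6 dB over, compressed to 0.5 dB over, so 5.5 dB of GR.
B: 36.9 dB over, compressed to 18.45 dB over, so 18.45 dB of GR.
B reduces 12.95 dB more.

B, by 12.95 dB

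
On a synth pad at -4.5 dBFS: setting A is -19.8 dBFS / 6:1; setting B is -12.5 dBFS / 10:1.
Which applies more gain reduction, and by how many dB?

A, by 5.55 dB

A: 15.3 dB over, compressed to 2.55 dB over, so 12.75 dB of GR.
B: 8 dB over, compressed to 0.8 dB over, so 7.2 dB of GR.
Difference: 5.55 dB in favour of A.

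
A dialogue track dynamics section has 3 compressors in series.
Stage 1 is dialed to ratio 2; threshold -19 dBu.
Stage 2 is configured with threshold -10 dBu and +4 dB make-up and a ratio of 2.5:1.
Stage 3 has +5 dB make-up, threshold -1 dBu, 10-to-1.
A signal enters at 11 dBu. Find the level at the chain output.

Stage 1: overshoot 30 dB → 30/2 = 15 dB → -4 dBu.
Stage 2: overshoot 6 dB → 6/2.5 = 2.4 dB → -7.6 dBu; +4 dB make-up → -3.6 dBu.
Stage 3: -3.6 dBu ≤ -1 dBu, so stage 3 doesn't engage; make-up brings it to 1.4 dBu.

1.4 dBu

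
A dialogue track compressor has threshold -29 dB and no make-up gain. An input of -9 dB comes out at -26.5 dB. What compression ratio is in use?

Input overshoot = -9 − (-29) = 20 dB; output overshoot = -26.5 − (-29) = 2.5 dB.
Ratio = 20 / 2.5 = 8.

8:1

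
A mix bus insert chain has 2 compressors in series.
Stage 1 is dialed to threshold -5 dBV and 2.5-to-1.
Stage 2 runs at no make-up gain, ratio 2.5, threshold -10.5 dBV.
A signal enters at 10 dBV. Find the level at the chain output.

Stage 1: overshoot 15 dB → 15/2.5 = 6 dB → 1 dBV.
Stage 2: overshoot 11.5 dB → 11.5/2.5 = 4.6 dB → -5.9 dBV.

-5.9 dBV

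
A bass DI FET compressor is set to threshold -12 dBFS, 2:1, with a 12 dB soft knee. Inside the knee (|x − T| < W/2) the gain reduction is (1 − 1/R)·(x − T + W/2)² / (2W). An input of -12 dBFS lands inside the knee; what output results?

-12.75 dBFS

x − T + W/2 = -12 − (-12) + 6 = 6.
GR = (1 − 1/2) × 6² / 24 = 0.5 × 36 / 24 = 0.75 dB.
Output = -12 − 0.75 = -12.75 dBFS.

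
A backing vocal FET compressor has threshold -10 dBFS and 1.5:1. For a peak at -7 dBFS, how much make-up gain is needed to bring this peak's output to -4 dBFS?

4 dB

Overshoot 3 dB → 3/1.5 = 2 dB after compression, so the compressed level is -10 + 2 = -8 dBFS.
Make-up = target − compressed = -4 − (-8) = 4 dB.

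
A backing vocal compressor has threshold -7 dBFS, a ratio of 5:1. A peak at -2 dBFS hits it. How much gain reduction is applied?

4 dB

The signal is 5 dB above threshold.
A 5:1 ratio leaves 1 dB of that excess.
Gain reduction = 5 − 1 = 4 dB.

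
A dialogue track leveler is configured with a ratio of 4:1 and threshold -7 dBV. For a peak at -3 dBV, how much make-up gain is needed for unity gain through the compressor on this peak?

3 dB

Overshoot 4 dB → 4/4 = 1 dB after compression, so the compressed level is -7 + 1 = -6 dBV.
Make-up = target − compressed = -3 − (-6) = 3 dB.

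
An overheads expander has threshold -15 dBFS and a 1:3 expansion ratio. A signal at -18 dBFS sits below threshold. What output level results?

-24 dBFS

Undershoot = (-15) − (-18) = 3 dB.
At 1:3, that expands to 9 dB under threshold.
Output = -15 − 9 = -24 dBFS.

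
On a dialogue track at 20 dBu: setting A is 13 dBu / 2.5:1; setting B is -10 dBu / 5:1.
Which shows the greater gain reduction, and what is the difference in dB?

A: GR = 7 − 7/2.5 = 4.2 dB.
B: GR = 30 − 30/5 = 24 dB.
B applies 19.8 dB more gain reduction.

B, by 19.8 dB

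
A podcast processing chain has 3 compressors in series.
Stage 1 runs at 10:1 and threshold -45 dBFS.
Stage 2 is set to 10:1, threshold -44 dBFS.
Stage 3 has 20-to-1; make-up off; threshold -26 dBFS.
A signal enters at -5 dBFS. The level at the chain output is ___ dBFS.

Stage 1: -5 dBFS is 40 dB over -45 dBFS; at 10:1 that becomes 4 dB over, giving -41 dBFS.
Stage 2: overshoot 3 dB → 3/10 = 0.3 dB → -43.7 dBFS.
Stage 3: below threshold (-43.7 ≤ -26); passes unchanged; output -43.7 dBFS.

-43.7 dBFS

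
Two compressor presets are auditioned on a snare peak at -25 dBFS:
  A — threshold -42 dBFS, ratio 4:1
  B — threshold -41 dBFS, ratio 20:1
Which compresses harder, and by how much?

B, by 2.45 dB

A: 17 dB over, compressed to 4.25 dB over, so 12.75 dB of GR.
B: 16 dB over, compressed to 0.8 dB over, so 15.2 dB of GR.
B applies 2.45 dB more gain reduction.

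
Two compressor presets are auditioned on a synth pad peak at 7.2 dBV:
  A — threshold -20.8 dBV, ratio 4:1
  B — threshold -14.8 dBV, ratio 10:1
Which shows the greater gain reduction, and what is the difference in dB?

A, by 1.2 dB

A: 28 dB over, compressed to 7 dB over, so 21 dB of GR.
B: 22 dB over, compressed to 2.2 dB over, so 19.8 dB of GR.
Difference: 1.2 dB in favour of A.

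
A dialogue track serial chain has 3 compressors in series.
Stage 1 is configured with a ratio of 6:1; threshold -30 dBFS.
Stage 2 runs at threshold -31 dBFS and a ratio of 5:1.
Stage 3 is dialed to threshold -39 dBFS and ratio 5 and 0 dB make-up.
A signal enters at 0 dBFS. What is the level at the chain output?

-37.16 dBFS

Stage 1: overshoot 30 dB → 30/6 = 5 dB → -25 dBFS.
Stage 2: 6 dB above -31 dBFS, reduced 5:1 to 1.2 dB above → -29.8 dBFS.
Stage 3: -29.8 dBFS is 9.2 dB over -39 dBFS; at 5:1 that becomes 1.84 dB over, giving -37.16 dBFS.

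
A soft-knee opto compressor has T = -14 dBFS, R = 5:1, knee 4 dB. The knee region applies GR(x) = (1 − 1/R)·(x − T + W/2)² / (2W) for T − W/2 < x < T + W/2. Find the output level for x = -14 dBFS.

-14.4 dBFS

x − T + W/2 = -14 − (-14) + 2 = 2.
GR = (1 − 1/5) × 2² / 8 = 0.8 × 4 / 8 = 0.4 dB.
Output = -14 − 0.4 = -14.4 dBFS.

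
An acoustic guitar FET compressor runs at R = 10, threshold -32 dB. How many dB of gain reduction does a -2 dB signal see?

27 dB

Overshoot = -2 − (-32) = 30 dB.
After 10:1 compression the overshoot becomes 30/10 = 3 dB.
Gain reduction = 30 − 3 = 27 dB.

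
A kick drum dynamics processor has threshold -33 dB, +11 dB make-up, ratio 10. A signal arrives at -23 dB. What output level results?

-21 dB

-23 dB sits 10 dB over threshold.
10:1 compression reduces that to 10/10 = 1 dB over.
That puts the output at -32 dB; make-up adds 11 dB, giving -21 dB.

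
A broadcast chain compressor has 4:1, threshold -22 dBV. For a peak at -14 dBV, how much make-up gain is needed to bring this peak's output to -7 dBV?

13 dB

Overshoot 8 dB → 8/4 = 2 dB after compression, so the compressed level is -22 + 2 = -20 dBV.
Make-up = target − compressed = -7 − (-20) = 13 dB.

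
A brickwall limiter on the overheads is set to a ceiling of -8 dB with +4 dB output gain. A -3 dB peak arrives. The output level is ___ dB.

The limiter clamps the peak to its -8 dB ceiling.
Output gain then adds 4 dB: -8 + 4 = -4 dB.

-4 dB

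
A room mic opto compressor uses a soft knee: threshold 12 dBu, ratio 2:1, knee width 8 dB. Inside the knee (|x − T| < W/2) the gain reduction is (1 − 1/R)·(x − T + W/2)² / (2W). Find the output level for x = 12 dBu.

11.5 dBu

x − T + W/2 = 12 − 12 + 4 = 4.
GR = (1 − 1/2) × 4² / 16 = 0.5 × 16 / 16 = 0.5 dB.
Output = 12 − 0.5 = 11.5 dBu.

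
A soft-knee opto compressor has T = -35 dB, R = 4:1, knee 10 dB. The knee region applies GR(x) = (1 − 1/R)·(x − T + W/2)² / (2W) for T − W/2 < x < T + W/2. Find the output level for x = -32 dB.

x − T + W/2 = -32 − (-35) + 5 = 8.
GR = (1 − 1/4) × 8² / 20 = 0.75 × 64 / 20 = 2.4 dB.
Output = -32 − 2.4 = -34.4 dB.

-34.4 dB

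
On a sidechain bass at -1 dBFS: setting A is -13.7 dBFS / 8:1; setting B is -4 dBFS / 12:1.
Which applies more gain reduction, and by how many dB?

A, by 8.3625 dB

A: GR = 12.7 − 12.7/8 = 11.1125 dB.
B: GR = 3 − 3/12 = 2.75 dB.
Difference: 8.3625 dB in favour of A.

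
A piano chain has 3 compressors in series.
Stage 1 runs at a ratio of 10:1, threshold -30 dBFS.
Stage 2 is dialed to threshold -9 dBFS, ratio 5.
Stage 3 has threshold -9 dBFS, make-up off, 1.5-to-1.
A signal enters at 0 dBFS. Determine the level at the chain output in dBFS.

Stage 1: 30 dB above -30 dBFS, reduced 10:1 to 3 dB above → -27 dBFS.
Stage 2: -27 dBFS ≤ -9 dBFS, so stage 2 doesn't engage; output -27 dBFS.
Stage 3: -27 dBFS ≤ -9 dBFS, so stage 3 doesn't engage; output -27 dBFS.

-27 dBFS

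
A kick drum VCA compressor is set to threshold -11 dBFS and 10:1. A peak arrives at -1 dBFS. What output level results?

-1 dBFS sits 10 dB over threshold.
The 10 dB excess becomes 1 dB after 10:1 reduction.
Output = -11 + 1 = -10 dBFS.

-10 dBFS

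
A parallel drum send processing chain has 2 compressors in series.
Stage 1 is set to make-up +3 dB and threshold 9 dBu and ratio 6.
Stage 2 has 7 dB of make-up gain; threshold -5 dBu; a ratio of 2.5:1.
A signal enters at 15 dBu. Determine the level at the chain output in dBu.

9.2 dBu

Stage 1: overshoot 6 dB → 6/6 = 1 dB → 10 dBu; +3 dB make-up → 13 dBu.
Stage 2: overshoot 18 dB → 18/2.5 = 7.2 dB → 2.2 dBu; +7 dB make-up → 9.2 dBu.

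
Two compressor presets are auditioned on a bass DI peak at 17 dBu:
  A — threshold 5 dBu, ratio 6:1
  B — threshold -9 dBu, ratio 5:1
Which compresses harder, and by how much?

A: 12 dB over, compressed to 2 dB over, so 10 dB of GR.
B: 26 dB over, compressed to 5.2 dB over, so 20.8 dB of GR.
B applies 10.8 dB more gain reduction.

B, by 10.8 dB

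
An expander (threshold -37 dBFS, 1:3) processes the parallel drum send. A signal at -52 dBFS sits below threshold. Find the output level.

-82 dBFS

Undershoot = (-37) − (-52) = 15 dB.
At 1:3, that expands to 45 dB under threshold.
Output = -37 − 45 = -82 dBFS.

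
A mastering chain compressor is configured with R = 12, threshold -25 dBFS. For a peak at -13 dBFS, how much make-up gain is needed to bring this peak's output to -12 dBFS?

12 dB

The peak compresses to -25 + 12/12 = -24 dBFS.
To reach -12 dBFS requires -12 − (-24) = 12 dB of make-up.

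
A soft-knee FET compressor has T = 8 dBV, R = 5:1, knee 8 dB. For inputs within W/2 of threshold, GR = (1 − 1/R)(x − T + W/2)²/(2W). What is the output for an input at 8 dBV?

x − T + W/2 = 8 − 8 + 4 = 4.
GR = (1 − 1/5) × 4² / 16 = 0.8 × 16 / 16 = 0.8 dB.
Output = 8 − 0.8 = 7.2 dBV.

7.2 dBV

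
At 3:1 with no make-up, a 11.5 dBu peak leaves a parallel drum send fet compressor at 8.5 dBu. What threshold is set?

7 dBu

Let T be the threshold. Output overshoot = (input overshoot)/R, so 8.5 − T = (11.5 − T)/3.
3·(8.5 − T) = 11.5 − T → 2·T = 25.5 − 11.5 = 14.
T = 14/2 = 7 dBu.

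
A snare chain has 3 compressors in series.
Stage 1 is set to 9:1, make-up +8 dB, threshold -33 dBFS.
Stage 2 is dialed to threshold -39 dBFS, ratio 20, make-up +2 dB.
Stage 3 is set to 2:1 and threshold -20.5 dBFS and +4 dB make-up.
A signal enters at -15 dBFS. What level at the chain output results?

Stage 1: overshoot 18 dB → 18/9 = 2 dB → -31 dBFS; +8 dB make-up → -23 dBFS.
Stage 2: 16 dB above -39 dBFS, reduced 20:1 to 0.8 dB above → -38.2 dBFS; +2 dB make-up → -36.2 dBFS.
Stage 3: below threshold (-36.2 ≤ -20.5); passes unchanged; make-up brings it to -32.2 dBFS.

-32.2 dBFS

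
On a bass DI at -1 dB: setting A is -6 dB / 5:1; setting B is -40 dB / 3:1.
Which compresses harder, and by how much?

A: overshoot 5 dB → output overshoot 1 dB → GR 4 dB.
B: overshoot 39 dB → output overshoot 13 dB → GR 26 dB.
B applies 22 dB more gain reduction.

B, by 22 dB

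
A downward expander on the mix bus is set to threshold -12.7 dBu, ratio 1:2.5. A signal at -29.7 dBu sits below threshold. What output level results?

-55.2 dBu

The input is 17 dB below the -12.7 dBu threshold.
A 1:2.5 expander multiplies undershoot by 2.5: 17 × 2.5 = 42.5 dB below threshold.
Output = -12.7 − 42.5 = -55.2 dBu.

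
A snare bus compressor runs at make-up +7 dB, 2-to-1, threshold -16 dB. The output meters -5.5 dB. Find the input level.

Remove make-up: -5.5 − 7 = -12.5 dB.
Post-compression overshoot = -12.5 − (-16) = 3.5 dB.
Input overshoot = R × output overshoot = 7 dB → input = -16 + 7 = -9 dB.

-9 dB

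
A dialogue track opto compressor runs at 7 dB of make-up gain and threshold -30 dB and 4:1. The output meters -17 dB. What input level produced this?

Remove make-up: -17 − 7 = -24 dB.
The compressed level sits -24 − (-30) = 6 dB over threshold.
Undo the ratio: input overshoot = 6 × 4 = 24 dB, giving input = -6 dB.

-6 dB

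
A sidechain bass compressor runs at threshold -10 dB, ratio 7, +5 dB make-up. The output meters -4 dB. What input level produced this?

-3 dB

Before make-up, the level was -4 − 5 = -9 dB.
The compressed level sits -9 − (-10) = 1 dB over threshold.
Undo the ratio: input overshoot = 1 × 7 = 7 dB, giving input = -3 dB.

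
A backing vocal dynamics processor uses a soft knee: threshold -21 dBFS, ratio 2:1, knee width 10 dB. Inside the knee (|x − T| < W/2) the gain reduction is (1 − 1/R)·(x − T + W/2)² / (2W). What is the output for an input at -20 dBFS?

x − T + W/2 = -20 − (-21) + 5 = 6.
GR = (1 − 1/2) × 6² / 20 = 0.5 × 36 / 20 = 0.9 dB.
Output = -20 − 0.9 = -20.9 dBFS.

-20.9 dBFS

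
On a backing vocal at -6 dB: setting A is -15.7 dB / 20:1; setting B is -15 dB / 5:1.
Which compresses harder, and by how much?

A, by 2.015 dB

A: 9.7 dB over, compressed to 0.485 dB over, so 9.215 dB of GR.
B: 9 dB over, compressed to 1.8 dB over, so 7.2 dB of GR.
A reduces 2.015 dB more.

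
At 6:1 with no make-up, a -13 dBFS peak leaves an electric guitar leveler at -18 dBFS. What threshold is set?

-19 dBFS

Input is 6 dB above T (since output overshoot × R = input overshoot: (-18 − T)·6 = -13 − T gives T = -19 dBFS).
Check: -19 + (-13 − (-19))/6 = -19 + 1 = -18 dBFS. ✓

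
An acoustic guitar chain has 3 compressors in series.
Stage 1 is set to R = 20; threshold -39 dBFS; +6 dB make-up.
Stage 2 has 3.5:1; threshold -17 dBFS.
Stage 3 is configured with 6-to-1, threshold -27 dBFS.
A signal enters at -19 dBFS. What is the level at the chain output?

Stage 1: -19 dBFS is 20 dB over -39 dBFS; at 20:1 that becomes 1 dB over, giving -38 dBFS; +6 dB make-up → -32 dBFS.
Stage 2: -32 dBFS ≤ -17 dBFS, so stage 2 doesn't engage; output -32 dBFS.
Stage 3: below threshold (-32 ≤ -27); passes unchanged; output -32 dBFS.

-32 dBFS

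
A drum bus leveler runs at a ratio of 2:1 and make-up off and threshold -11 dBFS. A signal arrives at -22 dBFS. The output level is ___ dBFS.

-22 dBFS

-22 dBFS is 11 dB below the -11 dBFS threshold, so no gain reduction is applied.
Output = input = -22 dBFS.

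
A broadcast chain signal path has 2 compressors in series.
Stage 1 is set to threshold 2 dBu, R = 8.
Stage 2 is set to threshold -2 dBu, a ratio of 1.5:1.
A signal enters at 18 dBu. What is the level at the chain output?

2 dBu

Stage 1: overshoot 16 dB → 16/8 = 2 dB → 4 dBu.
Stage 2: overshoot 6 dB → 6/1.5 = 4 dB → 2 dBu.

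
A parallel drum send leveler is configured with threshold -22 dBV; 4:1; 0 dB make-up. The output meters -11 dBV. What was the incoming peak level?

22 dBV

Post-compression overshoot = -11 − (-22) = 11 dB.
Input overshoot = R × output overshoot = 44 dB → input = -22 + 44 = 22 dBV.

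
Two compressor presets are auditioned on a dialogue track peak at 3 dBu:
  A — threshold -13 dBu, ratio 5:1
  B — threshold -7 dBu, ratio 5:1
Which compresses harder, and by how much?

A: GR = 16 − 16/5 = 12.8 dB.
B: GR = 10 − 10/5 = 8 dB.
A applies 4.8 dB more gain reduction.

A, by 4.8 dB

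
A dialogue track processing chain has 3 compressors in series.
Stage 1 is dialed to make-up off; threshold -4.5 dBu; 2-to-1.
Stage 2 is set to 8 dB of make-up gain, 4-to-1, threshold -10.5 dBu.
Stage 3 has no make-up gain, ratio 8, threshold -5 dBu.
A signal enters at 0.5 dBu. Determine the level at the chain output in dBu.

-4.421875 dBu

Stage 1: 5 dB above -4.5 dBu, reduced 2:1 to 2.5 dB above → -2 dBu.
Stage 2: 8.5 dB above -10.5 dBu, reduced 4:1 to 2.125 dB above → -8.375 dBu; +8 dB make-up → -0.375 dBu.
Stage 3: overshoot 4.625 dB → 4.625/8 = 0.578125 dB → -4.421875 dBu.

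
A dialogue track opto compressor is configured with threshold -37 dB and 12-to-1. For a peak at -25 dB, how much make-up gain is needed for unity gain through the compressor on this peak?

11 dB

Overshoot 12 dB → 12/12 = 1 dB after compression, so the compressed level is -37 + 1 = -36 dB.
Make-up = target − compressed = -25 − (-36) = 11 dB.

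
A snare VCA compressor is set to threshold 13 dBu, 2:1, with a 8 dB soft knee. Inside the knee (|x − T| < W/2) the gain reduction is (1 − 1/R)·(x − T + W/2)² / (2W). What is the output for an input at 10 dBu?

x − T + W/2 = 10 − 13 + 4 = 1.
GR = (1 − 1/2) × 1² / 16 = 0.5 × 1 / 16 = 0.03125 dB.
Output = 10 − 0.03125 = 9.96875 dBu.

9.96875 dBu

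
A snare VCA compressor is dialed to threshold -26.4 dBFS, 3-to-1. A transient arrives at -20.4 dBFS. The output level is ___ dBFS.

-20.4 dBFS sits 6 dB over threshold.
3:1 compression reduces that to 6/3 = 2 dB over.
So the level is -26.4 + 2 = -24.4 dBFS.

-24.4 dBFS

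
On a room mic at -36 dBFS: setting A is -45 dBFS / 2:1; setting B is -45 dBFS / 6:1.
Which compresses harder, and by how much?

B, by 3 dB

A: overshoot 9 dB → output overshoot 4.5 dB → GR 4.5 dB.
B: overshoot 9 dB → output overshoot 1.5 dB → GR 7.5 dB.
Difference: 3 dB in favour of B.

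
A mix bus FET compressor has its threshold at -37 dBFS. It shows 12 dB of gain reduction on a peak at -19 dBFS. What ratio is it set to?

3:1

Input overshoot = -19 − (-37) = 18 dB.
Output overshoot = 18 − 12 = 6 dB.
Ratio = input overshoot / output overshoot = 18 / 6 = 3.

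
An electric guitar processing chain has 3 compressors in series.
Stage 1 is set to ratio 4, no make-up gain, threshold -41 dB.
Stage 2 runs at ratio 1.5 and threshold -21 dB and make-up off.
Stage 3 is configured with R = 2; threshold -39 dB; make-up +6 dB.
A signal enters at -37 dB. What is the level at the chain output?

Stage 1: 4 dB above -41 dB, reduced 4:1 to 1 dB above → -40 dB.
Stage 2: -40 dB ≤ -21 dB, so stage 2 doesn't engage; output -40 dB.
Stage 3: -40 dB is at or below the -39 dB threshold — no compression; make-up brings it to -34 dB.

-34 dB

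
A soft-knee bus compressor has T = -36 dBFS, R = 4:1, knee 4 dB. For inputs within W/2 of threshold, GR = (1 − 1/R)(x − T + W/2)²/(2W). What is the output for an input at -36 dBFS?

-36.375 dBFS

x − T + W/2 = -36 − (-36) + 2 = 2.
GR = (1 − 1/4) × 2² / 8 = 0.75 × 4 / 8 = 0.375 dB.
Output = -36 − 0.375 = -36.375 dBFS.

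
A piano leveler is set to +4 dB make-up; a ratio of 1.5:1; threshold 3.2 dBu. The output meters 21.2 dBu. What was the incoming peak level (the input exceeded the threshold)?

24.2 dBu

Stripping the +4 dB make-up gives 17.2 dBu at the gain stage.
The compressed level sits 17.2 − 3.2 = 14 dB over threshold.
Undo the ratio: input overshoot = 14 × 1.5 = 21 dB, giving input = 24.2 dBu.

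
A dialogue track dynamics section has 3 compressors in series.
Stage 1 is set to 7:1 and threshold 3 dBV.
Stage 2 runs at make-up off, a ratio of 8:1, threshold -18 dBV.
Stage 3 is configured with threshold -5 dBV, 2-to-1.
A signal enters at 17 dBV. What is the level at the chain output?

Stage 1: overshoot 14 dB → 14/7 = 2 dB → 5 dBV.
Stage 2: 23 dB above -18 dBV, reduced 8:1 to 2.875 dB above → -15.125 dBV.
Stage 3: -15.125 dBV ≤ -5 dBV, so stage 3 doesn't engage; output -15.125 dBV.

-15.125 dBV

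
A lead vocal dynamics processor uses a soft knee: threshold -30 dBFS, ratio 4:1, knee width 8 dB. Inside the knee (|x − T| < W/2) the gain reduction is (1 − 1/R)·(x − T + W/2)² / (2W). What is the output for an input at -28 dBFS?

-29.6875 dBFS

x − T + W/2 = -28 − (-30) + 4 = 6.
GR = (1 − 1/4) × 6² / 16 = 0.75 × 36 / 16 = 1.6875 dB.
Output = -28 − 1.6875 = -29.6875 dBFS.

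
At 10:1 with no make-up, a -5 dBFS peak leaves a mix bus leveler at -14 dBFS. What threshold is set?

Input is 10 dB above T (since output overshoot × R = input overshoot: (-14 − T)·10 = -5 − T gives T = -15 dBFS).
Check: -15 + (-5 − (-15))/10 = -15 + 1 = -14 dBFS. ✓

-15 dBFS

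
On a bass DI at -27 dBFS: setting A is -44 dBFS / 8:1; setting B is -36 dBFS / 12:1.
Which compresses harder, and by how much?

A, by 6.625 dB

A: 17 dB over, compressed to 2.125 dB over, so 14.875 dB of GR.
B: 9 dB over, compressed to 0.75 dB over, so 8.25 dB of GR.
Difference: 6.625 dB in favour of A.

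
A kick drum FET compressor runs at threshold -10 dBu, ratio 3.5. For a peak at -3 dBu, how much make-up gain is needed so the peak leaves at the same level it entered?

5 dB

Without make-up, output = threshold + overshoot/3.5 = -10 + 2 = -8 dBu.
Gap to target: 5 dB.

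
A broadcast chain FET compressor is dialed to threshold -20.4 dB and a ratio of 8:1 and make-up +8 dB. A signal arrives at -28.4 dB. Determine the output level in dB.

-28.4 dB is 8 dB below the -20.4 dB threshold, so no gain reduction is applied.
Make-up gain adds 8 dB: -28.4 + 8 = -20.4 dB.

-20.4 dB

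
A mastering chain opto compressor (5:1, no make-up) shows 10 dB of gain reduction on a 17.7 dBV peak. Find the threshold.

5.2 dBV

Let T be the threshold. Output overshoot = (input overshoot)/R, so 7.7 − T = (17.7 − T)/5.
5·(7.7 − T) = 17.7 − T → 4·T = 38.5 − 17.7 = 20.8.
T = 20.8/4 = 5.2 dBV.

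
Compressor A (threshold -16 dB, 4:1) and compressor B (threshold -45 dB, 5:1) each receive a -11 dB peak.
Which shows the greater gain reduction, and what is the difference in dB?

A: 5 dB over, compressed to 1.25 dB over, so 3.75 dB of GR.
B: 34 dB over, compressed to 6.8 dB over, so 27.2 dB of GR.
B reduces 23.45 dB more.

B, by 23.45 dB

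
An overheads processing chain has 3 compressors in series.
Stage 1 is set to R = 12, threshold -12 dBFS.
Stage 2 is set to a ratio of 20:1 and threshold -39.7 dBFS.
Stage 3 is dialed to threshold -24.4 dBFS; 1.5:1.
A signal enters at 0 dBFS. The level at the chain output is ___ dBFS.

Stage 1: overshoot 12 dB → 12/12 = 1 dB → -11 dBFS.
Stage 2: 28.7 dB above -39.7 dBFS, reduced 20:1 to 1.435 dB above → -38.265 dBFS.
Stage 3: -38.265 dBFS is at or below the -24.4 dBFS threshold — no compression; output -38.265 dBFS.

-38.265 dBFS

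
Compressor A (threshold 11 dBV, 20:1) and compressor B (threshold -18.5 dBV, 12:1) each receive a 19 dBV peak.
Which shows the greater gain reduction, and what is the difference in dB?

A: overshoot 8 dB → output overshoot 0.4 dB → GR 7.6 dB.
B: overshoot 37.5 dB → output overshoot 3.125 dB → GR 34.375 dB.
Difference: 26.775 dB in favour of B.

B, by 26.775 dB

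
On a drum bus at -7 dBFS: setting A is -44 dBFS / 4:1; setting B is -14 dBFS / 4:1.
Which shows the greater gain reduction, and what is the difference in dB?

A: 37 dB over, compressed to 9.25 dB over, so 27.75 dB of GR.
B: 7 dB over, compressed to 1.75 dB over, so 5.25 dB of GR.
A applies 22.5 dB more gain reduction.

A, by 22.5 dB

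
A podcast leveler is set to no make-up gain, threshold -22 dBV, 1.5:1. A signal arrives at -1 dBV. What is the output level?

-8 dBV

The input is 21 dB above the -22 dBV threshold.
At 1.5:1 the overshoot is divided by 1.5, leaving 14 dB above threshold.
Output = -22 + 14 = -8 dBV.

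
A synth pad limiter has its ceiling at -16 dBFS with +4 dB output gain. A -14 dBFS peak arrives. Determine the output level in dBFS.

A brickwall limiter is an ∞:1 compressor: any input above the ceiling is clamped to -16 dBFS.
Output gain then adds 4 dB: -16 + 4 = -12 dBFS.

-12 dBFS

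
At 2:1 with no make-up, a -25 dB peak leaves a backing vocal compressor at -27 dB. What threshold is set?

-29 dB

Input is 4 dB above T (since output overshoot × R = input overshoot: (-27 − T)·2 = -25 − T gives T = -29 dB).
Check: -29 + (-25 − (-29))/2 = -29 + 2 = -27 dB. ✓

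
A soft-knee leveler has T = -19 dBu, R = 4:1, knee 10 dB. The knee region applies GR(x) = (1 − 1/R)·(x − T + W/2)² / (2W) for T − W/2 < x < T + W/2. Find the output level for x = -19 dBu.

-19.9375 dBu

x − T + W/2 = -19 − (-19) + 5 = 5.
GR = (1 − 1/4) × 5² / 20 = 0.75 × 25 / 20 = 0.9375 dB.
Output = -19 − 0.9375 = -19.9375 dBu.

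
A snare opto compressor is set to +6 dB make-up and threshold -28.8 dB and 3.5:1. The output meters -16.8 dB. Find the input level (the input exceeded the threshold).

-7.8 dB

Stripping the +6 dB make-up gives -22.8 dB at the gain stage.
That's 6 dB above the -28.8 dB threshold.
Undo the ratio: input overshoot = 6 × 3.5 = 21 dB, giving input = -7.8 dB.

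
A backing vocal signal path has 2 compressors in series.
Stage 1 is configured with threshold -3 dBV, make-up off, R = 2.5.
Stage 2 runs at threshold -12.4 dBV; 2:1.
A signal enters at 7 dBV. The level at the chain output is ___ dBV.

-5.7 dBV

Stage 1: overshoot 10 dB → 10/2.5 = 4 dB → 1 dBV.
Stage 2: 13.4 dB above -12.4 dBV, reduced 2:1 to 6.7 dB above → -5.7 dBV.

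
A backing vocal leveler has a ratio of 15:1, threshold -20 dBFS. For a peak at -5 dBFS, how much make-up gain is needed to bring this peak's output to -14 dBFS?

Without make-up, output = threshold + overshoot/15 = -20 + 1 = -19 dBFS.
Gap to target: 5 dB.

5 dB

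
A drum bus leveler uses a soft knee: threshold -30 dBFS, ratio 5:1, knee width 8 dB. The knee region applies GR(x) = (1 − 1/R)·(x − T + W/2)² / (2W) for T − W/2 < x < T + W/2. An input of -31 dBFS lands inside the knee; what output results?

-31.45 dBFS

x − T + W/2 = -31 − (-30) + 4 = 3.
GR = (1 − 1/5) × 3² / 16 = 0.8 × 9 / 16 = 0.45 dB.
Output = -31 − 0.45 = -31.45 dBFS.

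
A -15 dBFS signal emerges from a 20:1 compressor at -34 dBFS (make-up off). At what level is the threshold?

-35 dBFS

Gain reduction = -15 − (-34) = 19 dB; output overshoot = GR / (R − 1) = 19 / 19 = 1 dB.
Threshold = output − output overshoot = -34 − 1 = -35 dBFS.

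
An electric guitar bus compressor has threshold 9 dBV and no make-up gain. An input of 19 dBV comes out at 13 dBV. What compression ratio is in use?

2.5:1

Input overshoot = 19 − 9 = 10 dB; output overshoot = 13 − 9 = 4 dB.
Ratio = 10 / 4 = 2.5.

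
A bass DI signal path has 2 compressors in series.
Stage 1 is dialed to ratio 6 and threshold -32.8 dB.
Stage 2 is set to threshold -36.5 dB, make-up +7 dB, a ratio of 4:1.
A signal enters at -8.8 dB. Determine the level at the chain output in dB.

-27.575 dB

Stage 1: -8.8 dB is 24 dB over -32.8 dB; at 6:1 that becomes 4 dB over, giving -28.8 dB.
Stage 2: 7.7 dB above -36.5 dB, reduced 4:1 to 1.925 dB above → -34.575 dB; +7 dB make-up → -27.575 dB.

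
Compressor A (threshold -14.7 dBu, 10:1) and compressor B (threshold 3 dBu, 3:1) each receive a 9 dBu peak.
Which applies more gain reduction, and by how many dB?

A: 23.7 dB over, compressed to 2.37 dB over, so 21.33 dB of GR.
B: 6 dB over, compressed to 2 dB over, so 4 dB of GR.
A reduces 17.33 dB more.

A, by 17.33 dB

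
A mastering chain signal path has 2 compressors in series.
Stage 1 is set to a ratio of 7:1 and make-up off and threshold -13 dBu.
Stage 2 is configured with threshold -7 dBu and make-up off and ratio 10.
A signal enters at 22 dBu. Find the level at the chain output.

Stage 1: overshoot 35 dB → 35/7 = 5 dB → -8 dBu.
Stage 2: -8 dBu ≤ -7 dBu, so stage 2 doesn't engage; output -8 dBu.

-8 dBu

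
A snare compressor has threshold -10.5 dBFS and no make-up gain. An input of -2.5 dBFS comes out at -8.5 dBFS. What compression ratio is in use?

Input overshoot = -2.5 − (-10.5) = 8 dB; output overshoot = -8.5 − (-10.5) = 2 dB.
Ratio = 8 / 2 = 4.

4:1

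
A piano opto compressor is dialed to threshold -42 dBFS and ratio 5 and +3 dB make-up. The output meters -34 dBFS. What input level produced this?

-17 dBFS

Before make-up, the level was -34 − 3 = -37 dBFS.
That's 5 dB above the -42 dBFS threshold.
Undo the ratio: input overshoot = 5 × 5 = 25 dB, giving input = -17 dBFS.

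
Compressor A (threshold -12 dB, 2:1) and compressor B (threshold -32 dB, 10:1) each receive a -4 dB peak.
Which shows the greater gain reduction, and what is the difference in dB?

B, by 21.2 dB

A: GR = 8 − 8/2 = 4 dB.
B: GR = 28 − 28/10 = 25.2 dB.
B reduces 21.2 dB more.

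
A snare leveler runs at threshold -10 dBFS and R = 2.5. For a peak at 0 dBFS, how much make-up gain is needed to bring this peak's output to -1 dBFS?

5 dB

Overshoot 10 dB → 10/2.5 = 4 dB after compression, so the compressed level is -10 + 4 = -6 dBFS.
Make-up = target − compressed = -1 − (-6) = 5 dB.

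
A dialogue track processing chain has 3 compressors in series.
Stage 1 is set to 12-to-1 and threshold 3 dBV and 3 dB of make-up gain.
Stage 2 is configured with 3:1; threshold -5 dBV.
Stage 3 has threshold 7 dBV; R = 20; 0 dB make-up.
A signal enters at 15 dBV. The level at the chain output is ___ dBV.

-1 dBV

Stage 1: 15 dBV is 12 dB over 3 dBV; at 12:1 that becomes 1 dB over, giving 4 dBV; +3 dB make-up → 7 dBV.
Stage 2: 12 dB above -5 dBV, reduced 3:1 to 4 dB above → -1 dBV.
Stage 3: -1 dBV ≤ 7 dBV, so stage 3 doesn't engage; output -1 dBV.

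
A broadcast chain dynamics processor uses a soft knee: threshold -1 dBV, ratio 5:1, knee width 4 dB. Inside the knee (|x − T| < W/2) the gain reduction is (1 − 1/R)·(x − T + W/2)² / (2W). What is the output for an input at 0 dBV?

-0.9 dBV

x − T + W/2 = 0 − (-1) + 2 = 3.
GR = (1 − 1/5) × 3² / 8 = 0.8 × 9 / 8 = 0.9 dB.
Output = 0 − 0.9 = -0.9 dBV.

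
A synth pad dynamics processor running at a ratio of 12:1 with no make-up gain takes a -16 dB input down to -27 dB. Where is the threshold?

-28 dB

Gain reduction = -16 − (-27) = 11 dB; output overshoot = GR / (R − 1) = 11 / 11 = 1 dB.
Threshold = output − output overshoot = -27 − 1 = -28 dB.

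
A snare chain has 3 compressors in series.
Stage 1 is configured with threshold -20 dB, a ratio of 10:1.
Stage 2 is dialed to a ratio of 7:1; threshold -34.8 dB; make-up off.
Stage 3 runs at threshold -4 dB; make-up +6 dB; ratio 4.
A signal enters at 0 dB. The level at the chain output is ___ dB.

Stage 1: overshoot 20 dB → 20/10 = 2 dB → -18 dB.
Stage 2: -18 dB is 16.8 dB over -34.8 dB; at 7:1 that becomes 2.4 dB over, giving -32.4 dB.
Stage 3: -32.4 dB is at or below the -4 dB threshold — no compression; make-up brings it to -26.4 dB.

-26.4 dB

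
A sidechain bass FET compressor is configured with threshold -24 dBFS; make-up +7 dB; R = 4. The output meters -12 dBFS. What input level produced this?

-4 dBFS

Stripping the +7 dB make-up gives -19 dBFS at the gain stage.
The compressed level sits -19 − (-24) = 5 dB over threshold.
Before 4:1 compression the overshoot was 5 × 4 = 20 dB, so input = -24 + 20 = -4 dBFS.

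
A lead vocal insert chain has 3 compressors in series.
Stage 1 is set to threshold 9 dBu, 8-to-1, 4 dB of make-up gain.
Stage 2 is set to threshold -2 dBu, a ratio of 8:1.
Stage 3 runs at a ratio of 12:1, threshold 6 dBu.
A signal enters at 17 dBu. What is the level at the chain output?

Stage 1: 8 dB above 9 dBu, reduced 8:1 to 1 dB above → 10 dBu; +4 dB make-up → 14 dBu.
Stage 2: 16 dB above -2 dBu, reduced 8:1 to 2 dB above → 0 dBu.
Stage 3: 0 dBu is at or below the 6 dBu threshold — no compression; output 0 dBu.

0 dBu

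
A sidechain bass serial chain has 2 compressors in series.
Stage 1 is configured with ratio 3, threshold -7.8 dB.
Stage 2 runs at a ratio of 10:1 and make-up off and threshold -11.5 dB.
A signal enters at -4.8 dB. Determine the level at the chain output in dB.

-11.03 dB

Stage 1: overshoot 3 dB → 3/3 = 1 dB → -6.8 dB.
Stage 2: overshoot 4.7 dB → 4.7/10 = 0.47 dB → -11.03 dB.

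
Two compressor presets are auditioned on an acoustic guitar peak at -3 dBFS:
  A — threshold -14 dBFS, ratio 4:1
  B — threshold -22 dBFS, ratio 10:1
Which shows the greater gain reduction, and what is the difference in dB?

B, by 8.85 dB

A: overshoot 11 dB → output overshoot 2.75 dB → GR 8.25 dB.
B: overshoot 19 dB → output overshoot 1.9 dB → GR 17.1 dB.
B applies 8.85 dB more gain reduction.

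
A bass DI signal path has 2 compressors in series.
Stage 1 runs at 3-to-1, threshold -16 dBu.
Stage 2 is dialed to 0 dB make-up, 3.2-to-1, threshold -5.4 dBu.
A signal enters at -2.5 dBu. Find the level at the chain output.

-11.5 dBu

Stage 1: overshoot 13.5 dB → 13.5/3 = 4.5 dB → -11.5 dBu.
Stage 2: below threshold (-11.5 ≤ -5.4); passes unchanged; output -11.5 dBu.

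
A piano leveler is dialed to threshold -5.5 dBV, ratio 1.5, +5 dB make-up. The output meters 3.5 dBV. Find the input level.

0.5 dBV

Stripping the +5 dB make-up gives -1.5 dBV at the gain stage.
The compressed level sits -1.5 − (-5.5) = 4 dB over threshold.
Before 1.5:1 compression the overshoot was 4 × 1.5 = 6 dB, so input = -5.5 + 6 = 0.5 dBV.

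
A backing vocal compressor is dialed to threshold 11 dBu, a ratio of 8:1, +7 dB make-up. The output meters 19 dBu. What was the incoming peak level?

Remove make-up: 19 − 7 = 12 dBu.
The compressed level sits 12 − 11 = 1 dB over threshold.
Undo the ratio: input overshoot = 1 × 8 = 8 dB, giving input = 19 dBu.

19 dBu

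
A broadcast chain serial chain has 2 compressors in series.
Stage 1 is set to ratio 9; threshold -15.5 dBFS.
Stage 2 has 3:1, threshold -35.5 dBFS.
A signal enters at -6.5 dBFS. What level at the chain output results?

-28.5 dBFS

Stage 1: overshoot 9 dB → 9/9 = 1 dB → -14.5 dBFS.
Stage 2: overshoot 21 dB → 21/3 = 7 dB → -28.5 dBFS.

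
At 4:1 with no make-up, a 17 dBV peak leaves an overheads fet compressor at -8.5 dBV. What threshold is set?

-17 dBV

Input is 34 dB above T (since output overshoot × R = input overshoot: (-8.5 − T)·4 = 17 − T gives T = -17 dBV).
Check: -17 + (17 − (-17))/4 = -17 + 8.5 = -8.5 dBV. ✓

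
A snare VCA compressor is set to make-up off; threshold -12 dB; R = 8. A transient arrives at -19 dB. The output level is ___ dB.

-19 dB

-19 dB is 7 dB below the -12 dB threshold, so no gain reduction is applied.
Output = input = -19 dB.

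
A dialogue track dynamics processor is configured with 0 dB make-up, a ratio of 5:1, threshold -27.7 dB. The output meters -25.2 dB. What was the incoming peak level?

-15.2 dB

That's 2.5 dB above the -27.7 dB threshold.
Before 5:1 compression the overshoot was 2.5 × 5 = 12.5 dB, so input = -27.7 + 12.5 = -15.2 dB.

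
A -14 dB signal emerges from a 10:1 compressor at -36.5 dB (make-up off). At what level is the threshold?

-39 dB

Let T be the threshold. Output overshoot = (input overshoot)/R, so -36.5 − T = (-14 − T)/10.
10·(-36.5 − T) = -14 − T → 9·T = -365 − (-14) = -351.
T = -351/9 = -39 dB.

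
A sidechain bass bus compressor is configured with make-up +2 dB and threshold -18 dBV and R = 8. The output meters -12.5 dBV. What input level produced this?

Before make-up, the level was -12.5 − 2 = -14.5 dBV.
Post-compression overshoot = -14.5 − (-18) = 3.5 dB.
Before 8:1 compression the overshoot was 3.5 × 8 = 28 dB, so input = -18 + 28 = 10 dBV.

10 dBV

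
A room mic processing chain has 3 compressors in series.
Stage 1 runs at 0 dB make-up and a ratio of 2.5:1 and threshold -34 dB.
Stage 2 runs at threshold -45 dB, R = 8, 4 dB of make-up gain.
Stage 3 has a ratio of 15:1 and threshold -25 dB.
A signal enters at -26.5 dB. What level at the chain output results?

Stage 1: -26.5 dB is 7.5 dB over -34 dB; at 2.5:1 that becomes 3 dB over, giving -31 dB.
Stage 2: overshoot 14 dB → 14/8 = 1.75 dB → -43.25 dB; +4 dB make-up → -39.25 dB.
Stage 3: below threshold (-39.25 ≤ -25); passes unchanged; output -39.25 dB.

-39.25 dB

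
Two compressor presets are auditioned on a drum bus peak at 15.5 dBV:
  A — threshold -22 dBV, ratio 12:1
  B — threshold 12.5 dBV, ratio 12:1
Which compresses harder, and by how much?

A: 37.5 dB over, compressed to 3.125 dB over, so 34.375 dB of GR.
B: 3 dB over, compressed to 0.25 dB over, so 2.75 dB of GR.
Difference: 31.625 dB in favour of A.

A, by 31.625 dB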